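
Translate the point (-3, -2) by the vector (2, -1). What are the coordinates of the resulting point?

Translation by (2, -1) (homogeneous matrix [[1, 0, 2], [0, 1, -1], [0, 0, 1]]):
x' = -3 + 2 = -1
y' = -2 + -1 = -3
Result: (-1, -3)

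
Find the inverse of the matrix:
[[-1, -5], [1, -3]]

For [[a,b],[c,d]], inverse = (1/det)·[[d,-b],[-c,a]]
det = (-1)(-3) - (-5)(1) = 3 - -5 = 8
Inverse = (1/8)·[[-3, 5], [-1, -1]]
= [[-3/8, 5/8], [-1/8, -1/8]]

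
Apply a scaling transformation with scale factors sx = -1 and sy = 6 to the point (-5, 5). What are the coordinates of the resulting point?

Scaling matrix:
[[-1, 0], [0, 6]]
Result: (-5 × -1, 5 × 6) = (5, 30)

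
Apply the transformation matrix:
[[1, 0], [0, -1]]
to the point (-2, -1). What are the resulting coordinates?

Matrix multiplication:
[[1, 0], [0, -1]] × [-2, -1]ᵀ
= [(1)(-2) + (0)(-1), (0)(-2) + (-1)(-1)]ᵀ
= [-2, 1]ᵀ
Result: (-2, 1)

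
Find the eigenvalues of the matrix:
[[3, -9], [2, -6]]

Characteristic equation: det(A - λI) = 0
λ² - (trace)λ + (det) = 0
trace = 3 + -6 = -3, det = (3)(-6) - (-9)(2) = 0
λ² - (-3)λ + (0) = 0
λ = (-3 ± √((-3)² - 4·(0))) / 2 = (-3 ± √9) / 2
Solving: λ = -3, 0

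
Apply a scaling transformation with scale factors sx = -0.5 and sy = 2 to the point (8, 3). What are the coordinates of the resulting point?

Scaling matrix:
[[-0.50, 0], [0, 2]]
Result: (8 × -0.5, 3 × 2) = (-4, 6)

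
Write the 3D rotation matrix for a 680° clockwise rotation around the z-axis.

Rotation matrix for clockwise 680° around z-axis:
A clockwise rotation by 680° is a counterclockwise rotation by -680°.
cos(-680°) = 0.7660, sin(-680°) = 0.6428
Result: [[0.7660, -0.6428, 0], [0.6428, 0.7660, 0], [0, 0, 1]]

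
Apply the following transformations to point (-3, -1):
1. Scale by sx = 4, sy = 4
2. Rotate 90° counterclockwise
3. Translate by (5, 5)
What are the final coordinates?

Step 1: Scale → (-12, -4)
Step 2: Rotate 90° → (4, -12)
Step 3: Translate → (9, -7)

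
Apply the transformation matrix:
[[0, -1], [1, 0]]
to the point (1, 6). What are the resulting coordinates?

Matrix multiplication:
[[0, -1], [1, 0]] × [1, 6]ᵀ
= [(0)(1) + (-1)(6), (1)(1) + (0)(6)]ᵀ
= [-6, 1]ᵀ
Result: (-6, 1)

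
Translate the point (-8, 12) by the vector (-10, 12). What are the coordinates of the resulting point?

Translation by (-10, 12) (homogeneous matrix [[1, 0, -10], [0, 1, 12], [0, 0, 1]]):
x' = -8 + -10 = -18
y' = 12 + 12 = 24
Result: (-18, 24)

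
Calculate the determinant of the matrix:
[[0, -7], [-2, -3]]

For a 2×2 matrix [[a, b], [c, d]], det = ad - bc
det = (0)(-3) - (-7)(-2) = 0 - 14 = -14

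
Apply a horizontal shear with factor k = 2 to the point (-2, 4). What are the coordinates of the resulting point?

Shear matrix for horizontal shear with factor k = 2:
[[1, 2], [0, 1]]
Result: (-2, 4) → (6, 4)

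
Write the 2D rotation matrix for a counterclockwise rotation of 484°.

Rotation matrix formula: [[cos θ, -sin θ], [sin θ, cos θ]]
For θ = 484°:
cos(484°) = -0.5592
sin(484°) = 0.8290
Result: [[-0.5592, -0.8290], [0.8290, -0.5592]]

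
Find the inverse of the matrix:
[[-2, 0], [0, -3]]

For [[a,b],[c,d]], inverse = (1/det)·[[d,-b],[-c,a]]
det = (-2)(-3) - (0)(0) = 6 - 0 = 6
Inverse = (1/6)·[[-3, 0], [0, -2]]
= [[-1/2, 0], [0, -1/3]]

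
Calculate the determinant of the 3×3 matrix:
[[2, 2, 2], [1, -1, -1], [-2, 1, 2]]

Expansion along first row:
det = 2·det([[-1,-1],[1,2]]) - 2·det([[1,-1],[-2,2]]) + 2·det([[1,-1],[-2,1]])
    = 2·(-1·2 - -1·1) - 2·(1·2 - -1·-2) + 2·(1·1 - -1·-2)
    = 2·-1 - 2·0 + 2·-1
    = -2 + 0 + -2 = -4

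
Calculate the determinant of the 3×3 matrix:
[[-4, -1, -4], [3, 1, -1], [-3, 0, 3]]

Expansion along first row:
det = -4·det([[1,-1],[0,3]]) - -1·det([[3,-1],[-3,3]]) + -4·det([[3,1],[-3,0]])
    = -4·(1·3 - -1·0) - -1·(3·3 - -1·-3) + -4·(3·0 - 1·-3)
    = -4·3 - -1·6 + -4·3
    = -12 + 6 + -12 = -18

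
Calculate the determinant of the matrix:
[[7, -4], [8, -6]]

For a 2×2 matrix [[a, b], [c, d]], det = ad - bc
det = (7)(-6) - (-4)(8) = -42 - -32 = -10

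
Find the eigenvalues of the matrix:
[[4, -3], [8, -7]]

Characteristic equation: det(A - λI) = 0
λ² - (trace)λ + (det) = 0
trace = 4 + -7 = -3, det = (4)(-7) - (-3)(8) = -4
λ² - (-3)λ + (-4) = 0
λ = (-3 ± √((-3)² - 4·(-4))) / 2 = (-3 ± √25) / 2
Solving: λ = -4, 1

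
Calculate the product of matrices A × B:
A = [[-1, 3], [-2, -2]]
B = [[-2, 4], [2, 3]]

Matrix multiplication:
C[0][0] = -1×-2 + 3×2 = 8
C[0][1] = -1×4 + 3×3 = 5
C[1][0] = -2×-2 + -2×2 = 0
C[1][1] = -2×4 + -2×3 = -14
Result: [[8, 5], [0, -14]]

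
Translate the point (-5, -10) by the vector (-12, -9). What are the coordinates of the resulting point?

Translation by (-12, -9) (homogeneous matrix [[1, 0, -12], [0, 1, -9], [0, 0, 1]]):
x' = -5 + -12 = -17
y' = -10 + -9 = -19
Result: (-17, -19)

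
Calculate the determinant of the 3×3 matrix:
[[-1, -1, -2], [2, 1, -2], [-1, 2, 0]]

Expansion along first row:
det = -1·det([[1,-2],[2,0]]) - -1·det([[2,-2],[-1,0]]) + -2·det([[2,1],[-1,2]])
    = -1·(1·0 - -2·2) - -1·(2·0 - -2·-1) + -2·(2·2 - 1·-1)
    = -1·4 - -1·-2 + -2·5
    = -4 + -2 + -10 = -16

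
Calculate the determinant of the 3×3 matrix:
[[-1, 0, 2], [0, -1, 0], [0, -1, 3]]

Expansion along first row:
det = -1·det([[-1,0],[-1,3]]) - 0·det([[0,0],[0,3]]) + 2·det([[0,-1],[0,-1]])
    = -1·(-1·3 - 0·-1) - 0·(0·3 - 0·0) + 2·(0·-1 - -1·0)
    = -1·-3 - 0·0 + 2·0
    = 3 + 0 + 0 = 3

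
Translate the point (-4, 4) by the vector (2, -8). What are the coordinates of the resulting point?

Translation by (2, -8) (homogeneous matrix [[1, 0, 2], [0, 1, -8], [0, 0, 1]]):
x' = -4 + 2 = -2
y' = 4 + -8 = -4
Result: (-2, -4)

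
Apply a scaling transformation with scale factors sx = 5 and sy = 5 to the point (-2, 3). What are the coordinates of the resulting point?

Scaling matrix:
[[5, 0], [0, 5]]
Result: (-2 × 5, 3 × 5) = (-10, 15)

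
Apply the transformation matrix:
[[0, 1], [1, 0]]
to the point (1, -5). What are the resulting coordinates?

Matrix multiplication:
[[0, 1], [1, 0]] × [1, -5]ᵀ
= [(0)(1) + (1)(-5), (1)(1) + (0)(-5)]ᵀ
= [-5, 1]ᵀ
Result: (-5, 1)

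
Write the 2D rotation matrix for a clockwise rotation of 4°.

Rotation matrix formula: [[cos θ, -sin θ], [sin θ, cos θ]]
A clockwise rotation by 4° is equivalent to a counterclockwise rotation by -4°.
For θ = -4°:
cos(-4°) = 0.9976
sin(-4°) = -0.0698
Result: [[0.9976, 0.0698], [-0.0698, 0.9976]]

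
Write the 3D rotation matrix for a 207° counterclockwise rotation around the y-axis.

Rotation matrix for counterclockwise 207° around y-axis:
cos(207°) = -0.8910, sin(207°) = -0.4540
Result: [[-0.8910, 0, -0.4540], [0, 1, 0], [0.4540, 0, -0.8910]]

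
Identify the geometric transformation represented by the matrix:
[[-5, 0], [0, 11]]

This matrix represents: non-uniform scaling by sx = -5, sy = 11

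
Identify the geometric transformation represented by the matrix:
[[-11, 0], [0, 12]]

This matrix represents: non-uniform scaling by sx = -11, sy = 12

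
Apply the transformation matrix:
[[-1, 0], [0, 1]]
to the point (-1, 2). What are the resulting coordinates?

Matrix multiplication:
[[-1, 0], [0, 1]] × [-1, 2]ᵀ
= [(-1)(-1) + (0)(2), (0)(-1) + (1)(2)]ᵀ
= [1, 2]ᵀ
Result: (1, 2)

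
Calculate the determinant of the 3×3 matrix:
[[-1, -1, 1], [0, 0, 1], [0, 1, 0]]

Expansion along first row:
det = -1·det([[0,1],[1,0]]) - -1·det([[0,1],[0,0]]) + 1·det([[0,0],[0,1]])
    = -1·(0·0 - 1·1) - -1·(0·0 - 1·0) + 1·(0·1 - 0·0)
    = -1·-1 - -1·0 + 1·0
    = 1 + 0 + 0 = 1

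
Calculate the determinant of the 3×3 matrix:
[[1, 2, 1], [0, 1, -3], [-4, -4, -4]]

Expansion along first row:
det = 1·det([[1,-3],[-4,-4]]) - 2·det([[0,-3],[-4,-4]]) + 1·det([[0,1],[-4,-4]])
    = 1·(1·-4 - -3·-4) - 2·(0·-4 - -3·-4) + 1·(0·-4 - 1·-4)
    = 1·-16 - 2·-12 + 1·4
    = -16 + 24 + 4 = 12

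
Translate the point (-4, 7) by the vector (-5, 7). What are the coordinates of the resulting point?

Translation by (-5, 7) (homogeneous matrix [[1, 0, -5], [0, 1, 7], [0, 0, 1]]):
x' = -4 + -5 = -9
y' = 7 + 7 = 14
Result: (-9, 14)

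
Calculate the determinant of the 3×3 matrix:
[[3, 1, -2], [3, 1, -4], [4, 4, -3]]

Expansion along first row:
det = 3·det([[1,-4],[4,-3]]) - 1·det([[3,-4],[4,-3]]) + -2·det([[3,1],[4,4]])
    = 3·(1·-3 - -4·4) - 1·(3·-3 - -4·4) + -2·(3·4 - 1·4)
    = 3·13 - 1·7 + -2·8
    = 39 + -7 + -16 = 16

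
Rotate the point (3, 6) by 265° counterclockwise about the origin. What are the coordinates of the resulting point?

Rotation matrix for 265°: [[cos 265°, -sin 265°], [sin 265°, cos 265°]] ≈ [[-0.087156, 0.996195], [-0.996195, -0.087156]]
[[-0.087156, 0.996195], [-0.996195, -0.087156]] × [3, 6]ᵀ ≈ [5.7157, -3.5115]ᵀ
Result: (5.7157, -3.5115)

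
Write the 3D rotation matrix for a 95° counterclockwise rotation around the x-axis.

Rotation matrix for counterclockwise 95° around x-axis:
cos(95°) = -0.0872, sin(95°) = 0.9962
Result: [[1, 0, 0], [0, -0.0872, -0.9962], [0, 0.9962, -0.0872]]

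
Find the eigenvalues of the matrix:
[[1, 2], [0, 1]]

Characteristic equation: det(A - λI) = 0
λ² - (trace)λ + (det) = 0
trace = 1 + 1 = 2, det = (1)(1) - (2)(0) = 1
λ² - (2)λ + (1) = 0
λ = (2 ± √((2)² - 4·(1))) / 2 = (2 ± √0) / 2
Solving: λ = 1, 1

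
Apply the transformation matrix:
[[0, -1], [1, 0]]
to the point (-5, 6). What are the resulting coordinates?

Matrix multiplication:
[[0, -1], [1, 0]] × [-5, 6]ᵀ
= [(0)(-5) + (-1)(6), (1)(-5) + (0)(6)]ᵀ
= [-6, -5]ᵀ
Result: (-6, -5)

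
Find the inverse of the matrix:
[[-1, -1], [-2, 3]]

For [[a,b],[c,d]], inverse = (1/det)·[[d,-b],[-c,a]]
det = (-1)(3) - (-1)(-2) = -3 - 2 = -5
Inverse = (1/-5)·[[3, 1], [2, -1]]
= [[-3/5, -1/5], [-2/5, 1/5]]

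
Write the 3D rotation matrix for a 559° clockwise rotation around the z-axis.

Rotation matrix for clockwise 559° around z-axis:
A clockwise rotation by 559° is a counterclockwise rotation by -559°.
cos(-559°) = -0.9455, sin(-559°) = 0.3256
Result: [[-0.9455, -0.3256, 0], [0.3256, -0.9455, 0], [0, 0, 1]]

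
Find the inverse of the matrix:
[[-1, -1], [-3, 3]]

For [[a,b],[c,d]], inverse = (1/det)·[[d,-b],[-c,a]]
det = (-1)(3) - (-1)(-3) = -3 - 3 = -6
Inverse = (1/-6)·[[3, 1], [3, -1]]
= [[-1/2, -1/6], [-1/2, 1/6]]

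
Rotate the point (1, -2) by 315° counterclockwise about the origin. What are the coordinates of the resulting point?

Rotation matrix for 315°: [[cos 315°, -sin 315°], [sin 315°, cos 315°]] ≈ [[0.707107, 0.707107], [-0.707107, 0.707107]]
[[0.707107, 0.707107], [-0.707107, 0.707107]] × [1, -2]ᵀ ≈ [-0.7071, -2.1213]ᵀ
Result: (-0.7071, -2.1213)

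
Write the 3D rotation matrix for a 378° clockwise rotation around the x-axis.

Rotation matrix for clockwise 378° around x-axis:
A clockwise rotation by 378° is a counterclockwise rotation by -378°.
cos(-378°) = 0.9511, sin(-378°) = -0.3090
Result: [[1, 0, 0], [0, 0.9511, 0.3090], [0, -0.3090, 0.9511]]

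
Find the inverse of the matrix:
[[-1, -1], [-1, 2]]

For [[a,b],[c,d]], inverse = (1/det)·[[d,-b],[-c,a]]
det = (-1)(2) - (-1)(-1) = -2 - 1 = -3
Inverse = (1/-3)·[[2, 1], [1, -1]]
= [[-2/3, -1/3], [-1/3, 1/3]]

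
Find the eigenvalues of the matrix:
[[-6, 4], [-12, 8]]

Characteristic equation: det(A - λI) = 0
λ² - (trace)λ + (det) = 0
trace = -6 + 8 = 2, det = (-6)(8) - (4)(-12) = 0
λ² - (2)λ + (0) = 0
λ = (2 ± √((2)² - 4·(0))) / 2 = (2 ± √4) / 2
Solving: λ = 0, 2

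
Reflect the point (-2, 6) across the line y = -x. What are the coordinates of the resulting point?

Reflection across line y = -x: (-2, 6) → (-6, 2)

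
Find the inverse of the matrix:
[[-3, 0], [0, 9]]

For [[a,b],[c,d]], inverse = (1/det)·[[d,-b],[-c,a]]
det = (-3)(9) - (0)(0) = -27 - 0 = -27
Inverse = (1/-27)·[[9, 0], [0, -3]]
= [[-1/3, 0], [0, 1/9]]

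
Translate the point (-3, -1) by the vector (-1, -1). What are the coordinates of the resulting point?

Translation by (-1, -1) (homogeneous matrix [[1, 0, -1], [0, 1, -1], [0, 0, 1]]):
x' = -3 + -1 = -4
y' = -1 + -1 = -2
Result: (-4, -2)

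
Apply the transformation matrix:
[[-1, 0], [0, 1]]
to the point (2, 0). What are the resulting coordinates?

Matrix multiplication:
[[-1, 0], [0, 1]] × [2, 0]ᵀ
= [(-1)(2) + (0)(0), (0)(2) + (1)(0)]ᵀ
= [-2, 0]ᵀ
Result: (-2, 0)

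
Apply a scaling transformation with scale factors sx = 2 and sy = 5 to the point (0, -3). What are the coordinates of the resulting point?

Scaling matrix:
[[2, 0], [0, 5]]
Result: (0 × 2, -3 × 5) = (0, -15)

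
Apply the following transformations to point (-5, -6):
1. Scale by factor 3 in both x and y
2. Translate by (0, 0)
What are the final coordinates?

Step 1: Scale (-5, -6) by 3 → (-15, -18)
Step 2: Translate by (0, 0) → (-15, -18)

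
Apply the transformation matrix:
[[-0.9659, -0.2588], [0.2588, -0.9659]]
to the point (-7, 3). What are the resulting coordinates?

Matrix multiplication:
[[-0.9659, -0.2588], [0.2588, -0.9659]] × [-7, 3]ᵀ
= [(-0.9659)(-7) + (-0.2588)(3), (0.2588)(-7) + (-0.9659)(3)]ᵀ
= [5.9849, -4.7093]ᵀ
Result: (5.9849, -4.7093)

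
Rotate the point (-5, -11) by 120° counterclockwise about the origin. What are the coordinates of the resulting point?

Rotation matrix for 120°: [[cos 120°, -sin 120°], [sin 120°, cos 120°]] ≈ [[-0.500000, -0.866025], [0.866025, -0.500000]]
[[-0.500000, -0.866025], [0.866025, -0.500000]] × [-5, -11]ᵀ ≈ [12.0263, 1.1699]ᵀ
Result: (12.0263, 1.1699)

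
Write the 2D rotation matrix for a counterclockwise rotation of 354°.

Rotation matrix formula: [[cos θ, -sin θ], [sin θ, cos θ]]
For θ = 354°:
cos(354°) = 0.9945
sin(354°) = -0.1045
Result: [[0.9945, 0.1045], [-0.1045, 0.9945]]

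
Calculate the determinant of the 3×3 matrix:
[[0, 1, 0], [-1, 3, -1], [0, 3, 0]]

Expansion along first row:
det = 0·det([[3,-1],[3,0]]) - 1·det([[-1,-1],[0,0]]) + 0·det([[-1,3],[0,3]])
    = 0·(3·0 - -1·3) - 1·(-1·0 - -1·0) + 0·(-1·3 - 3·0)
    = 0·3 - 1·0 + 0·-3
    = 0 + 0 + 0 = 0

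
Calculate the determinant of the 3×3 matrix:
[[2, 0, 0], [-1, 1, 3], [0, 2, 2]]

Expansion along first row:
det = 2·det([[1,3],[2,2]]) - 0·det([[-1,3],[0,2]]) + 0·det([[-1,1],[0,2]])
    = 2·(1·2 - 3·2) - 0·(-1·2 - 3·0) + 0·(-1·2 - 1·0)
    = 2·-4 - 0·-2 + 0·-2
    = -8 + 0 + 0 = -8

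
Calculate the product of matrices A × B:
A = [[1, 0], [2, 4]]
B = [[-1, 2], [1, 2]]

Matrix multiplication:
C[0][0] = 1×-1 + 0×1 = -1
C[0][1] = 1×2 + 0×2 = 2
C[1][0] = 2×-1 + 4×1 = 2
C[1][1] = 2×2 + 4×2 = 12
Result: [[-1, 2], [2, 12]]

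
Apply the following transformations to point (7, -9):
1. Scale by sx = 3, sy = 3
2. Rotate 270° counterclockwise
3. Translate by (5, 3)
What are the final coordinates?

Step 1: Scale → (21, -27)
Step 2: Rotate 270° → (-27, -21)
Step 3: Translate → (-22, -18)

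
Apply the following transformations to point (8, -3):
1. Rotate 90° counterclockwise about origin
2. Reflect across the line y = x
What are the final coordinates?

Step 1: Rotate 90° → (3, 8)
Step 2: Reflect across line y = x → (8, 3)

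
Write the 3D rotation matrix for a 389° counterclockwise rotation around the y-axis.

Rotation matrix for counterclockwise 389° around y-axis:
cos(389°) = 0.8746, sin(389°) = 0.4848
Result: [[0.8746, 0, 0.4848], [0, 1, 0], [-0.4848, 0, 0.8746]]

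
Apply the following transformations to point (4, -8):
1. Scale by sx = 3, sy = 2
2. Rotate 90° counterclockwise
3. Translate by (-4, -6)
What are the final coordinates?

Step 1: Scale → (12, -16)
Step 2: Rotate 90° → (16, 12)
Step 3: Translate → (12, 6)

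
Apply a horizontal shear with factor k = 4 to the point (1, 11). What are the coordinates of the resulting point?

Shear matrix for horizontal shear with factor k = 4:
[[1, 4], [0, 1]]
Result: (1, 11) → (45, 11)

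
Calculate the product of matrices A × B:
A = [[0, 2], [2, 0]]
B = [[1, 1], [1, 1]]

Matrix multiplication:
C[0][0] = 0×1 + 2×1 = 2
C[0][1] = 0×1 + 2×1 = 2
C[1][0] = 2×1 + 0×1 = 2
C[1][1] = 2×1 + 0×1 = 2
Result: [[2, 2], [2, 2]]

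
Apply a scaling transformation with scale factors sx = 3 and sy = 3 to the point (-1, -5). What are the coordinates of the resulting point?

Scaling matrix:
[[3, 0], [0, 3]]
Result: (-1 × 3, -5 × 3) = (-3, -15)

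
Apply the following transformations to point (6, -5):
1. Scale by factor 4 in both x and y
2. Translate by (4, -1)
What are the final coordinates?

Step 1: Scale (6, -5) by 4 → (24, -20)
Step 2: Translate by (4, -1) → (28, -21)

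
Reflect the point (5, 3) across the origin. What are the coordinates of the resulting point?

Reflection across origin: (5, 3) → (-5, -3)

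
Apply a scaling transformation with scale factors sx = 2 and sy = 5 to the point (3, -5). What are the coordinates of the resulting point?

Scaling matrix:
[[2, 0], [0, 5]]
Result: (3 × 2, -5 × 5) = (6, -25)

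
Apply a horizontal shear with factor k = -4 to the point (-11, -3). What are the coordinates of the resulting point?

Shear matrix for horizontal shear with factor k = -4:
[[1, -4], [0, 1]]
Result: (-11, -3) → (1, -3)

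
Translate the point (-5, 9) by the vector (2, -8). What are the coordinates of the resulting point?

Translation by (2, -8) (homogeneous matrix [[1, 0, 2], [0, 1, -8], [0, 0, 1]]):
x' = -5 + 2 = -3
y' = 9 + -8 = 1
Result: (-3, 1)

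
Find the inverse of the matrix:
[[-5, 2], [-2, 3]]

For [[a,b],[c,d]], inverse = (1/det)·[[d,-b],[-c,a]]
det = (-5)(3) - (2)(-2) = -15 - -4 = -11
Inverse = (1/-11)·[[3, -2], [2, -5]]
= [[-3/11, 2/11], [-2/11, 5/11]]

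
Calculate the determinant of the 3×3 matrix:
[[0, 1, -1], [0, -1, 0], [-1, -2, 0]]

Expansion along first row:
det = 0·det([[-1,0],[-2,0]]) - 1·det([[0,0],[-1,0]]) + -1·det([[0,-1],[-1,-2]])
    = 0·(-1·0 - 0·-2) - 1·(0·0 - 0·-1) + -1·(0·-2 - -1·-1)
    = 0·0 - 1·0 + -1·-1
    = 0 + 0 + 1 = 1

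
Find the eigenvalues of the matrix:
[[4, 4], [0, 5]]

Characteristic equation: det(A - λI) = 0
λ² - (trace)λ + (det) = 0
trace = 4 + 5 = 9, det = (4)(5) - (4)(0) = 20
λ² - (9)λ + (20) = 0
λ = (9 ± √((9)² - 4·(20))) / 2 = (9 ± √1) / 2
Solving: λ = 4, 5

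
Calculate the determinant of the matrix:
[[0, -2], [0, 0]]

For a 2×2 matrix [[a, b], [c, d]], det = ad - bc
det = (0)(0) - (-2)(0) = 0 - 0 = 0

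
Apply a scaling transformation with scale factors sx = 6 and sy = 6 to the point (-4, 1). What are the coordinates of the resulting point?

Scaling matrix:
[[6, 0], [0, 6]]
Result: (-4 × 6, 1 × 6) = (-24, 6)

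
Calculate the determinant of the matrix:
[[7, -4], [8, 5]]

For a 2×2 matrix [[a, b], [c, d]], det = ad - bc
det = (7)(5) - (-4)(8) = 35 - -32 = 67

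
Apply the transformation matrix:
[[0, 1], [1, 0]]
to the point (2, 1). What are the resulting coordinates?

Matrix multiplication:
[[0, 1], [1, 0]] × [2, 1]ᵀ
= [(0)(2) + (1)(1), (1)(2) + (0)(1)]ᵀ
= [1, 2]ᵀ
Result: (1, 2)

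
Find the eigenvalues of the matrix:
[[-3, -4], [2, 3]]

Characteristic equation: det(A - λI) = 0
λ² - (trace)λ + (det) = 0
trace = -3 + 3 = 0, det = (-3)(3) - (-4)(2) = -1
λ² - (0)λ + (-1) = 0
λ = (0 ± √((0)² - 4·(-1))) / 2 = (0 ± √4) / 2
Solving: λ = -1, 1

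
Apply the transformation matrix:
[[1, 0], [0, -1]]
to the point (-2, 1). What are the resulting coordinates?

Matrix multiplication:
[[1, 0], [0, -1]] × [-2, 1]ᵀ
= [(1)(-2) + (0)(1), (0)(-2) + (-1)(1)]ᵀ
= [-2, -1]ᵀ
Result: (-2, -1)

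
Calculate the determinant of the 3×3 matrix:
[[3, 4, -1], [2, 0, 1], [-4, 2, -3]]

Expansion along first row:
det = 3·det([[0,1],[2,-3]]) - 4·det([[2,1],[-4,-3]]) + -1·det([[2,0],[-4,2]])
    = 3·(0·-3 - 1·2) - 4·(2·-3 - 1·-4) + -1·(2·2 - 0·-4)
    = 3·-2 - 4·-2 + -1·4
    = -6 + 8 + -4 = -2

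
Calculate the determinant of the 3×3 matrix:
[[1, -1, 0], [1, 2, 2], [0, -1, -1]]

Expansion along first row:
det = 1·det([[2,2],[-1,-1]]) - -1·det([[1,2],[0,-1]]) + 0·det([[1,2],[0,-1]])
    = 1·(2·-1 - 2·-1) - -1·(1·-1 - 2·0) + 0·(1·-1 - 2·0)
    = 1·0 - -1·-1 + 0·-1
    = 0 + -1 + 0 = -1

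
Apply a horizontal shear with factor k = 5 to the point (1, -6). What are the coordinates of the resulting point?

Shear matrix for horizontal shear with factor k = 5:
[[1, 5], [0, 1]]
Result: (1, -6) → (-29, -6)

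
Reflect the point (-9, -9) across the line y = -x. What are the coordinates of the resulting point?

Reflection across line y = -x: (-9, -9) → (9, 9)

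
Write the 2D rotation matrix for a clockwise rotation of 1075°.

Rotation matrix formula: [[cos θ, -sin θ], [sin θ, cos θ]]
A clockwise rotation by 1075° is equivalent to a counterclockwise rotation by -1075°.
For θ = -1075°:
cos(-1075°) = 0.9962
sin(-1075°) = 0.0872
Result: [[0.9962, -0.0872], [0.0872, 0.9962]]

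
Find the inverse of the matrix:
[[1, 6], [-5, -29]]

For [[a,b],[c,d]], inverse = (1/det)·[[d,-b],[-c,a]]
det = (1)(-29) - (6)(-5) = -29 - -30 = 1
Inverse = [[-29, -6], [5, 1]]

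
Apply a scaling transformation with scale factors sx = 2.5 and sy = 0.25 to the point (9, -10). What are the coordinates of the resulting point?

Scaling matrix:
[[2.50, 0], [0, 0.25]]
Result: (9 × 2.5, -10 × 0.25) = (22.5, -2.5)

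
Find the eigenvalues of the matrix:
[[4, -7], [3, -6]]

Characteristic equation: det(A - λI) = 0
λ² - (trace)λ + (det) = 0
trace = 4 + -6 = -2, det = (4)(-6) - (-7)(3) = -3
λ² - (-2)λ + (-3) = 0
λ = (-2 ± √((-2)² - 4·(-3))) / 2 = (-2 ± √16) / 2
Solving: λ = -3, 1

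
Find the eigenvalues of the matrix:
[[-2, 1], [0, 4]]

Characteristic equation: det(A - λI) = 0
λ² - (trace)λ + (det) = 0
trace = -2 + 4 = 2, det = (-2)(4) - (1)(0) = -8
λ² - (2)λ + (-8) = 0
λ = (2 ± √((2)² - 4·(-8))) / 2 = (2 ± √36) / 2
Solving: λ = -2, 4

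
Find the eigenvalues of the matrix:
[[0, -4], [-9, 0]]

Characteristic equation: det(A - λI) = 0
λ² - (trace)λ + (det) = 0
trace = 0 + 0 = 0, det = (0)(0) - (-4)(-9) = -36
λ² - (0)λ + (-36) = 0
λ = (0 ± √((0)² - 4·(-36))) / 2 = (0 ± √144) / 2
Solving: λ = -6, 6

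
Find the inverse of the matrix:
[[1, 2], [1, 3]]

For [[a,b],[c,d]], inverse = (1/det)·[[d,-b],[-c,a]]
det = (1)(3) - (2)(1) = 3 - 2 = 1
Inverse = [[3, -2], [-1, 1]]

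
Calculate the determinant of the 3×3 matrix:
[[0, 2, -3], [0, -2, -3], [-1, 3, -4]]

Expansion along first row:
det = 0·det([[-2,-3],[3,-4]]) - 2·det([[0,-3],[-1,-4]]) + -3·det([[0,-2],[-1,3]])
    = 0·(-2·-4 - -3·3) - 2·(0·-4 - -3·-1) + -3·(0·3 - -2·-1)
    = 0·17 - 2·-3 + -3·-2
    = 0 + 6 + 6 = 12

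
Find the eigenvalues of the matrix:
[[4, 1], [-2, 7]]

Characteristic equation: det(A - λI) = 0
λ² - (trace)λ + (det) = 0
trace = 4 + 7 = 11, det = (4)(7) - (1)(-2) = 30
λ² - (11)λ + (30) = 0
λ = (11 ± √((11)² - 4·(30))) / 2 = (11 ± √1) / 2
Solving: λ = 5, 6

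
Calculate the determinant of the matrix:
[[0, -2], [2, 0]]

For a 2×2 matrix [[a, b], [c, d]], det = ad - bc
det = (0)(0) - (-2)(2) = 0 - -4 = 4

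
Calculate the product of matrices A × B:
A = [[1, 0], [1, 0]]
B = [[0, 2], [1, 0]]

Matrix multiplication:
C[0][0] = 1×0 + 0×1 = 0
C[0][1] = 1×2 + 0×0 = 2
C[1][0] = 1×0 + 0×1 = 0
C[1][1] = 1×2 + 0×0 = 2
Result: [[0, 2], [0, 2]]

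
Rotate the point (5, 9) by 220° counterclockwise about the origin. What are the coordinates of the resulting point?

Rotation matrix for 220°: [[cos 220°, -sin 220°], [sin 220°, cos 220°]] ≈ [[-0.766044, 0.642788], [-0.642788, -0.766044]]
[[-0.766044, 0.642788], [-0.642788, -0.766044]] × [5, 9]ᵀ ≈ [1.9549, -10.1083]ᵀ
Result: (1.9549, -10.1083)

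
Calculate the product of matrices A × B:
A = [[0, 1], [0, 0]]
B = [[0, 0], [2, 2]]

Matrix multiplication:
C[0][0] = 0×0 + 1×2 = 2
C[0][1] = 0×0 + 1×2 = 2
C[1][0] = 0×0 + 0×2 = 0
C[1][1] = 0×0 + 0×2 = 0
Result: [[2, 2], [0, 0]]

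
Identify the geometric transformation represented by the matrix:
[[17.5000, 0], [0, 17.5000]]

This matrix represents: uniform scaling by factor 17.5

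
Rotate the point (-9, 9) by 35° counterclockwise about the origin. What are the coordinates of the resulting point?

Rotation matrix for 35°: [[cos 35°, -sin 35°], [sin 35°, cos 35°]] ≈ [[0.819152, -0.573576], [0.573576, 0.819152]]
[[0.819152, -0.573576], [0.573576, 0.819152]] × [-9, 9]ᵀ ≈ [-12.5346, 2.2102]ᵀ
Result: (-12.5346, 2.2102)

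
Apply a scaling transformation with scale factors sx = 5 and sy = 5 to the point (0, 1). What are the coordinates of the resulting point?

Scaling matrix:
[[5, 0], [0, 5]]
Result: (0 × 5, 1 × 5) = (0, 5)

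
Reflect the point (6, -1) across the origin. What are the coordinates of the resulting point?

Reflection across origin: (6, -1) → (-6, 1)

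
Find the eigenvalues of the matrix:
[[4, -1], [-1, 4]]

Characteristic equation: det(A - λI) = 0
λ² - (trace)λ + (det) = 0
trace = 4 + 4 = 8, det = (4)(4) - (-1)(-1) = 15
λ² - (8)λ + (15) = 0
λ = (8 ± √((8)² - 4·(15))) / 2 = (8 ± √4) / 2
Solving: λ = 3, 5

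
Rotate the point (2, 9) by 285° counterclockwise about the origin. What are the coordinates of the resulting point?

Rotation matrix for 285°: [[cos 285°, -sin 285°], [sin 285°, cos 285°]] ≈ [[0.258819, 0.965926], [-0.965926, 0.258819]]
[[0.258819, 0.965926], [-0.965926, 0.258819]] × [2, 9]ᵀ ≈ [9.2110, 0.3975]ᵀ
Result: (9.2110, 0.3975)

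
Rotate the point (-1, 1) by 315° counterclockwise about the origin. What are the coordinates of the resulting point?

Rotation matrix for 315°: [[cos 315°, -sin 315°], [sin 315°, cos 315°]] ≈ [[0.707107, 0.707107], [-0.707107, 0.707107]]
[[0.707107, 0.707107], [-0.707107, 0.707107]] × [-1, 1]ᵀ ≈ [0, 1.4142]ᵀ
Result: (0, 1.4142)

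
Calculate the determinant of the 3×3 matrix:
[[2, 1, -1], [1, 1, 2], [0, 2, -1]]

Expansion along first row:
det = 2·det([[1,2],[2,-1]]) - 1·det([[1,2],[0,-1]]) + -1·det([[1,1],[0,2]])
    = 2·(1·-1 - 2·2) - 1·(1·-1 - 2·0) + -1·(1·2 - 1·0)
    = 2·-5 - 1·-1 + -1·2
    = -10 + 1 + -2 = -11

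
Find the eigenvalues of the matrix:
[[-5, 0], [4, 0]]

Characteristic equation: det(A - λI) = 0
λ² - (trace)λ + (det) = 0
trace = -5 + 0 = -5, det = (-5)(0) - (0)(4) = 0
λ² - (-5)λ + (0) = 0
λ = (-5 ± √((-5)² - 4·(0))) / 2 = (-5 ± √25) / 2
Solving: λ = -5, 0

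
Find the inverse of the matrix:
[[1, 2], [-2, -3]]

For [[a,b],[c,d]], inverse = (1/det)·[[d,-b],[-c,a]]
det = (1)(-3) - (2)(-2) = -3 - -4 = 1
Inverse = [[-3, -2], [2, 1]]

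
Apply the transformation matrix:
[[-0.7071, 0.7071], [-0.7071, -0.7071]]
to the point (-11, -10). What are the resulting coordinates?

Matrix multiplication:
[[-0.7071, 0.7071], [-0.7071, -0.7071]] × [-11, -10]ᵀ
= [(-0.7071)(-11) + (0.7071)(-10), (-0.7071)(-11) + (-0.7071)(-10)]ᵀ
= [0.7071, 14.8491]ᵀ
Result: (0.7071, 14.8491)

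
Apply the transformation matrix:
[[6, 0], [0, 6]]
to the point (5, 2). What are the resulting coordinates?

Matrix multiplication:
[[6, 0], [0, 6]] × [5, 2]ᵀ
= [(6)(5) + (0)(2), (0)(5) + (6)(2)]ᵀ
= [30, 12]ᵀ
Result: (30, 12)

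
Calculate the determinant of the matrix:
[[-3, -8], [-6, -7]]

For a 2×2 matrix [[a, b], [c, d]], det = ad - bc
det = (-3)(-7) - (-8)(-6) = 21 - 48 = -27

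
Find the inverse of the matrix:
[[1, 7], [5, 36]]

For [[a,b],[c,d]], inverse = (1/det)·[[d,-b],[-c,a]]
det = (1)(36) - (7)(5) = 36 - 35 = 1
Inverse = [[36, -7], [-5, 1]]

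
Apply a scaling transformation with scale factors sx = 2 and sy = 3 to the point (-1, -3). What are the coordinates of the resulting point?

Scaling matrix:
[[2, 0], [0, 3]]
Result: (-1 × 2, -3 × 3) = (-2, -9)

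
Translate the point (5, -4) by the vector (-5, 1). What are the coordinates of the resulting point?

Translation by (-5, 1) (homogeneous matrix [[1, 0, -5], [0, 1, 1], [0, 0, 1]]):
x' = 5 + -5 = 0
y' = -4 + 1 = -3
Result: (0, -3)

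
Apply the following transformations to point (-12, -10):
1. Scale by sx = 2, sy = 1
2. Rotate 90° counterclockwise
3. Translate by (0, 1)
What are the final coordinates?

Step 1: Scale → (-24, -10)
Step 2: Rotate 90° → (10, -24)
Step 3: Translate → (10, -23)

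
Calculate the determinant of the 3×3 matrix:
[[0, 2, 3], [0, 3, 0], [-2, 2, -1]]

Expansion along first row:
det = 0·det([[3,0],[2,-1]]) - 2·det([[0,0],[-2,-1]]) + 3·det([[0,3],[-2,2]])
    = 0·(3·-1 - 0·2) - 2·(0·-1 - 0·-2) + 3·(0·2 - 3·-2)
    = 0·-3 - 2·0 + 3·6
    = 0 + 0 + 18 = 18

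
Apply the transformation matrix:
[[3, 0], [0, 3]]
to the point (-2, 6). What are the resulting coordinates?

Matrix multiplication:
[[3, 0], [0, 3]] × [-2, 6]ᵀ
= [(3)(-2) + (0)(6), (0)(-2) + (3)(6)]ᵀ
= [-6, 18]ᵀ
Result: (-6, 18)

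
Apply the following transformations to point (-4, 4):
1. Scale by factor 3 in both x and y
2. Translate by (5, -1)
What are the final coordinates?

Step 1: Scale (-4, 4) by 3 → (-12, 12)
Step 2: Translate by (5, -1) → (-7, 11)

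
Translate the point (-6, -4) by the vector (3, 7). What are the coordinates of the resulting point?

Translation by (3, 7) (homogeneous matrix [[1, 0, 3], [0, 1, 7], [0, 0, 1]]):
x' = -6 + 3 = -3
y' = -4 + 7 = 3
Result: (-3, 3)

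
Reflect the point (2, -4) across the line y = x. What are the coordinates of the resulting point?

Reflection across line y = x: (2, -4) → (-4, 2)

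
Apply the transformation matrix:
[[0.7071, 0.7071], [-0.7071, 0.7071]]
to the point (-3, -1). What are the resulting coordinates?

Matrix multiplication:
[[0.7071, 0.7071], [-0.7071, 0.7071]] × [-3, -1]ᵀ
= [(0.7071)(-3) + (0.7071)(-1), (-0.7071)(-3) + (0.7071)(-1)]ᵀ
= [-2.8284, 1.4142]ᵀ
Result: (-2.8284, 1.4142)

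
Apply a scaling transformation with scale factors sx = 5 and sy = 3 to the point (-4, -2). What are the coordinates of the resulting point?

Scaling matrix:
[[5, 0], [0, 3]]
Result: (-4 × 5, -2 × 3) = (-20, -6)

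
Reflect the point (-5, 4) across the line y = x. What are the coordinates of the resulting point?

Reflection across line y = x: (-5, 4) → (4, -5)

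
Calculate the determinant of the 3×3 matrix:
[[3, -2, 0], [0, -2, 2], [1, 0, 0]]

Expansion along first row:
det = 3·det([[-2,2],[0,0]]) - -2·det([[0,2],[1,0]]) + 0·det([[0,-2],[1,0]])
    = 3·(-2·0 - 2·0) - -2·(0·0 - 2·1) + 0·(0·0 - -2·1)
    = 3·0 - -2·-2 + 0·2
    = 0 + -4 + 0 = -4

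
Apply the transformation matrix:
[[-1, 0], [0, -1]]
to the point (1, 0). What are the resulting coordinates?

Matrix multiplication:
[[-1, 0], [0, -1]] × [1, 0]ᵀ
= [(-1)(1) + (0)(0), (0)(1) + (-1)(0)]ᵀ
= [-1, 0]ᵀ
Result: (-1, 0)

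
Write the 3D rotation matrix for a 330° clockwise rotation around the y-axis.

Rotation matrix for clockwise 330° around y-axis:
A clockwise rotation by 330° is a counterclockwise rotation by -330°.
cos(-330°) = √3/2, sin(-330°) = 1/2
Result: [[√3/2, 0, 1/2], [0, 1, 0], [-1/2, 0, √3/2]]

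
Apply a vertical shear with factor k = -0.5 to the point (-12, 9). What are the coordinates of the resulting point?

Shear matrix for vertical shear with factor k = -0.5:
[[1, 0], [-0.50, 1]]
Result: (-12, 9) → (-12, 15)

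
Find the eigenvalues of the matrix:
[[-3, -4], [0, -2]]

Characteristic equation: det(A - λI) = 0
λ² - (trace)λ + (det) = 0
trace = -3 + -2 = -5, det = (-3)(-2) - (-4)(0) = 6
λ² - (-5)λ + (6) = 0
λ = (-5 ± √((-5)² - 4·(6))) / 2 = (-5 ± √1) / 2
Solving: λ = -3, -2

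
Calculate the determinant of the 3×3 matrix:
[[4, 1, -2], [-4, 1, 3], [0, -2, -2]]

Expansion along first row:
det = 4·det([[1,3],[-2,-2]]) - 1·det([[-4,3],[0,-2]]) + -2·det([[-4,1],[0,-2]])
    = 4·(1·-2 - 3·-2) - 1·(-4·-2 - 3·0) + -2·(-4·-2 - 1·0)
    = 4·4 - 1·8 + -2·8
    = 16 + -8 + -16 = -8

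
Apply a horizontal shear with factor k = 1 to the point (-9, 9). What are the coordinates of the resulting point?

Shear matrix for horizontal shear with factor k = 1:
[[1, 1], [0, 1]]
Result: (-9, 9) → (0, 9)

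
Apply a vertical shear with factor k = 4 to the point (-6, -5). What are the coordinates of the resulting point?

Shear matrix for vertical shear with factor k = 4:
[[1, 0], [4, 1]]
Result: (-6, -5) → (-6, -29)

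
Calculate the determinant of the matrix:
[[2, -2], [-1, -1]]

For a 2×2 matrix [[a, b], [c, d]], det = ad - bc
det = (2)(-1) - (-2)(-1) = -2 - 2 = -4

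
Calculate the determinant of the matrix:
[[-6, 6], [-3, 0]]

For a 2×2 matrix [[a, b], [c, d]], det = ad - bc
det = (-6)(0) - (6)(-3) = 0 - -18 = 18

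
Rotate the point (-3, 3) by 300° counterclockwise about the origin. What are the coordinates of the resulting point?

Rotation matrix for 300°: [[cos 300°, -sin 300°], [sin 300°, cos 300°]] ≈ [[0.500000, 0.866025], [-0.866025, 0.500000]]
[[0.500000, 0.866025], [-0.866025, 0.500000]] × [-3, 3]ᵀ ≈ [1.0981, 4.0981]ᵀ
Result: (1.0981, 4.0981)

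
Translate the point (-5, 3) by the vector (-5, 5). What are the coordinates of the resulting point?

Translation by (-5, 5) (homogeneous matrix [[1, 0, -5], [0, 1, 5], [0, 0, 1]]):
x' = -5 + -5 = -10
y' = 3 + 5 = 8
Result: (-10, 8)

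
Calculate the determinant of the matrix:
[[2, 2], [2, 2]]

For a 2×2 matrix [[a, b], [c, d]], det = ad - bc
det = (2)(2) - (2)(2) = 4 - 4 = 0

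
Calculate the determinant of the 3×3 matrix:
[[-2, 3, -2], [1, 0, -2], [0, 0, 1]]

Expansion along first row:
det = -2·det([[0,-2],[0,1]]) - 3·det([[1,-2],[0,1]]) + -2·det([[1,0],[0,0]])
    = -2·(0·1 - -2·0) - 3·(1·1 - -2·0) + -2·(1·0 - 0·0)
    = -2·0 - 3·1 + -2·0
    = 0 + -3 + 0 = -3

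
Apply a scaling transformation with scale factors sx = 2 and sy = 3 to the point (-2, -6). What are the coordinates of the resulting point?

Scaling matrix:
[[2, 0], [0, 3]]
Result: (-2 × 2, -6 × 3) = (-4, -18)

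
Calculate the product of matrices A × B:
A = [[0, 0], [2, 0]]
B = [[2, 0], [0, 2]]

Matrix multiplication:
C[0][0] = 0×2 + 0×0 = 0
C[0][1] = 0×0 + 0×2 = 0
C[1][0] = 2×2 + 0×0 = 4
C[1][1] = 2×0 + 0×2 = 0
Result: [[0, 0], [4, 0]]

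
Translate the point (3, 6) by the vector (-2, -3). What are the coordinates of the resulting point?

Translation by (-2, -3) (homogeneous matrix [[1, 0, -2], [0, 1, -3], [0, 0, 1]]):
x' = 3 + -2 = 1
y' = 6 + -3 = 3
Result: (1, 3)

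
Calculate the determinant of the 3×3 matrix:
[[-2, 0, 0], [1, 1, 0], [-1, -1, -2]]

Expansion along first row:
det = -2·det([[1,0],[-1,-2]]) - 0·det([[1,0],[-1,-2]]) + 0·det([[1,1],[-1,-1]])
    = -2·(1·-2 - 0·-1) - 0·(1·-2 - 0·-1) + 0·(1·-1 - 1·-1)
    = -2·-2 - 0·-2 + 0·0
    = 4 + 0 + 0 = 4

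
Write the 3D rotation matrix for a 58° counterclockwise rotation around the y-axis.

Rotation matrix for counterclockwise 58° around y-axis:
cos(58°) = 0.5299, sin(58°) = 0.8480
Result: [[0.5299, 0, 0.8480], [0, 1, 0], [-0.8480, 0, 0.5299]]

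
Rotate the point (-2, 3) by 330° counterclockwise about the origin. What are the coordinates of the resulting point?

Rotation matrix for 330°: [[cos 330°, -sin 330°], [sin 330°, cos 330°]] ≈ [[0.866025, 0.500000], [-0.500000, 0.866025]]
[[0.866025, 0.500000], [-0.500000, 0.866025]] × [-2, 3]ᵀ ≈ [-0.2321, 3.5981]ᵀ
Result: (-0.2321, 3.5981)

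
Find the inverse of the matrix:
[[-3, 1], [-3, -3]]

For [[a,b],[c,d]], inverse = (1/det)·[[d,-b],[-c,a]]
det = (-3)(-3) - (1)(-3) = 9 - -3 = 12
Inverse = (1/12)·[[-3, -1], [3, -3]]
= [[-1/4, -1/12], [1/4, -1/4]]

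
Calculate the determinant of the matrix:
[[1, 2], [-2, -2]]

For a 2×2 matrix [[a, b], [c, d]], det = ad - bc
det = (1)(-2) - (2)(-2) = -2 - -4 = 2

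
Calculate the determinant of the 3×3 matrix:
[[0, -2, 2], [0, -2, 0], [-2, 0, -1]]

Expansion along first row:
det = 0·det([[-2,0],[0,-1]]) - -2·det([[0,0],[-2,-1]]) + 2·det([[0,-2],[-2,0]])
    = 0·(-2·-1 - 0·0) - -2·(0·-1 - 0·-2) + 2·(0·0 - -2·-2)
    = 0·2 - -2·0 + 2·-4
    = 0 + 0 + -8 = -8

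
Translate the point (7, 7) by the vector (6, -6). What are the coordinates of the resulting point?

Translation by (6, -6) (homogeneous matrix [[1, 0, 6], [0, 1, -6], [0, 0, 1]]):
x' = 7 + 6 = 13
y' = 7 + -6 = 1
Result: (13, 1)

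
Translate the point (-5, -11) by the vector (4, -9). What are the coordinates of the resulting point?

Translation by (4, -9) (homogeneous matrix [[1, 0, 4], [0, 1, -9], [0, 0, 1]]):
x' = -5 + 4 = -1
y' = -11 + -9 = -20
Result: (-1, -20)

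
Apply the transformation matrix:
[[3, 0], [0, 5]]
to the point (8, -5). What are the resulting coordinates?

Matrix multiplication:
[[3, 0], [0, 5]] × [8, -5]ᵀ
= [(3)(8) + (0)(-5), (0)(8) + (5)(-5)]ᵀ
= [24, -25]ᵀ
Result: (24, -25)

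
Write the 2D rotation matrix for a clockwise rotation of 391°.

Rotation matrix formula: [[cos θ, -sin θ], [sin θ, cos θ]]
A clockwise rotation by 391° is equivalent to a counterclockwise rotation by -391°.
For θ = -391°:
cos(-391°) = 0.8572
sin(-391°) = -0.5150
Result: [[0.8572, 0.5150], [-0.5150, 0.8572]]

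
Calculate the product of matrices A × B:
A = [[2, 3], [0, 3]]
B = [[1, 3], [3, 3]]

Matrix multiplication:
C[0][0] = 2×1 + 3×3 = 11
C[0][1] = 2×3 + 3×3 = 15
C[1][0] = 0×1 + 3×3 = 9
C[1][1] = 0×3 + 3×3 = 9
Result: [[11, 15], [9, 9]]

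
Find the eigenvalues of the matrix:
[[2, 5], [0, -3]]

Characteristic equation: det(A - λI) = 0
λ² - (trace)λ + (det) = 0
trace = 2 + -3 = -1, det = (2)(-3) - (5)(0) = -6
λ² - (-1)λ + (-6) = 0
λ = (-1 ± √((-1)² - 4·(-6))) / 2 = (-1 ± √25) / 2
Solving: λ = -3, 2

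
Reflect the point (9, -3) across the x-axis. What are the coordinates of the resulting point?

Reflection across x-axis: (9, -3) → (9, 3)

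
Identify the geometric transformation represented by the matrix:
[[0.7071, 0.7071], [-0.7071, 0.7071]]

This matrix represents: rotation by 315° counterclockwise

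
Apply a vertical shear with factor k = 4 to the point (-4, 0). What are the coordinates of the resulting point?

Shear matrix for vertical shear with factor k = 4:
[[1, 0], [4, 1]]
Result: (-4, 0) → (-4, -16)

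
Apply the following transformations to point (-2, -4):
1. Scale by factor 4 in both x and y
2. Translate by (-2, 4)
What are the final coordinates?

Step 1: Scale (-2, -4) by 4 → (-8, -16)
Step 2: Translate by (-2, 4) → (-10, -12)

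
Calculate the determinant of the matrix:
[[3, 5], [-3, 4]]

For a 2×2 matrix [[a, b], [c, d]], det = ad - bc
det = (3)(4) - (5)(-3) = 12 - -15 = 27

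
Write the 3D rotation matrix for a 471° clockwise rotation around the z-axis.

Rotation matrix for clockwise 471° around z-axis:
A clockwise rotation by 471° is a counterclockwise rotation by -471°.
cos(-471°) = -0.3584, sin(-471°) = -0.9336
Result: [[-0.3584, 0.9336, 0], [-0.9336, -0.3584, 0], [0, 0, 1]]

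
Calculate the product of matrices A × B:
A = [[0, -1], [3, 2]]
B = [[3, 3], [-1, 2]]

Matrix multiplication:
C[0][0] = 0×3 + -1×-1 = 1
C[0][1] = 0×3 + -1×2 = -2
C[1][0] = 3×3 + 2×-1 = 7
C[1][1] = 3×3 + 2×2 = 13
Result: [[1, -2], [7, 13]]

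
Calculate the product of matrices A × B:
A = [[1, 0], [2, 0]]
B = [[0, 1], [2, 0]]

Matrix multiplication:
C[0][0] = 1×0 + 0×2 = 0
C[0][1] = 1×1 + 0×0 = 1
C[1][0] = 2×0 + 0×2 = 0
C[1][1] = 2×1 + 0×0 = 2
Result: [[0, 1], [0, 2]]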